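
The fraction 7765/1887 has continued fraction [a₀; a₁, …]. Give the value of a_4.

3

7765 ÷ 1887 → quotient 4, remainder 217
1887 ÷ 217 → quotient 8, remainder 151
217 ÷ 151 → quotient 1, remainder 66
151 ÷ 66 → quotient 2, remainder 19
66 ÷ 19 → quotient 3, remainder 9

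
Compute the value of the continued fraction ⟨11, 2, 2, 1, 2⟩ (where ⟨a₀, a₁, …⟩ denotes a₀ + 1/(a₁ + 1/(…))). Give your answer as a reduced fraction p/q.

217/19

Build up convergents one term at a time:
a_0 = 11: 11/1
a_1 = 2: 23/2
a_2 = 2: 57/5
a_3 = 1: 80/7
a_4 = 2: 217/19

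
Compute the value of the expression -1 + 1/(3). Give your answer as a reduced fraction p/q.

Start with 3.
-1 + 1/(3/1) = -1 + 1/3 = -2/3

-2/3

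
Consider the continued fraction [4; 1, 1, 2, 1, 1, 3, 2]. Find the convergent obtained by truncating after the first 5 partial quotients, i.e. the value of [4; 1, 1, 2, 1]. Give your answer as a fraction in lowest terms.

32/7

Start with 1.
2 + 1/(1/1) = 2 + 1/1 = 3/1
1 + 1/(3/1) = 1 + 1/3 = 4/3
1 + 1/(4/3) = 1 + 3/4 = 7/4
4 + 1/(7/4) = 4 + 4/7 = 32/7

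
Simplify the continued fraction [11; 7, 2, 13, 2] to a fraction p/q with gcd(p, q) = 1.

4665/419

Start with 2.
13 + 1/(2/1) = 13 + 1/2 = 27/2
2 + 1/(27/2) = 2 + 2/27 = 56/27
7 + 1/(56/27) = 7 + 27/56 = 419/56
11 + 1/(419/56) = 11 + 56/419 = 4665/419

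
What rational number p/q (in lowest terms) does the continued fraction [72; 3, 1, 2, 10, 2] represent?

17273/239

Build up convergents one term at a time:
a_0 = 72: 72/1
a_1 = 3: 217/3
a_2 = 1: 289/4
a_3 = 2: 795/11
a_4 = 10: 8239/114
a_5 = 2: 17273/239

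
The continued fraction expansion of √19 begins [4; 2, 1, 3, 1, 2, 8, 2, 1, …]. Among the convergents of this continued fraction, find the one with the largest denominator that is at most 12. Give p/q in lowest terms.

48/11

a_0 = 4: 4/1  (≤ bound)
a_1 = 2: 9/2  (≤ bound)
a_2 = 1: 13/3  (≤ bound)
a_3 = 3: 48/11  (≤ bound)
a_4 = 1: 61/14  (> 12, stop)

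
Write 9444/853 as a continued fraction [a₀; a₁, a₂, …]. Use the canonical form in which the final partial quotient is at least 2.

[11; 13, 1, 60]

⌊9444/853⌋ = 11, remainder 61
⌊853/61⌋ = 13, remainder 60
⌊61/60⌋ = 1, remainder 1
⌊60/1⌋ = 60, remainder 0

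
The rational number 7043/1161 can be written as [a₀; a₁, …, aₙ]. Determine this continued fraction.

[6; 15, 12, 1, 5]

7043 ÷ 1161 → quotient 6, remainder 77
1161 ÷ 77 → quotient 15, remainder 6
77 ÷ 6 → quotient 12, remainder 5
6 ÷ 5 → quotient 1, remainder 1
5 ÷ 1 → quotient 5, remainder 0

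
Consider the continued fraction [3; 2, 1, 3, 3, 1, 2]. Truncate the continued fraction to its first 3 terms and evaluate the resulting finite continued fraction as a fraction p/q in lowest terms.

10/3

Start with 1.
2 + 1/(1/1) = 2 + 1/1 = 3/1
3 + 1/(3/1) = 3 + 1/3 = 10/3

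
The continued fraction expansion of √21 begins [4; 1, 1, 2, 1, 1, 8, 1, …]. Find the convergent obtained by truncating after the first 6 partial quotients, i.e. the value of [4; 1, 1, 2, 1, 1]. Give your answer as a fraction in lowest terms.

a_0 = 4: 4/1
a_1 = 1: 5/1
a_2 = 1: 9/2
a_3 = 2: 23/5
a_4 = 1: 32/7
a_5 = 1: 55/12

55/12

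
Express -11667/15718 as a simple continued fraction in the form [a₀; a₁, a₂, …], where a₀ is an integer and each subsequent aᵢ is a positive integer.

[-1; 3, 1, 7, 2, 1, 53, 3]

-11667 ÷ 15718 → quotient -1, remainder 4051
15718 ÷ 4051 → quotient 3, remainder 3565
4051 ÷ 3565 → quotient 1, remainder 486
3565 ÷ 486 → quotient 7, remainder 163
486 ÷ 163 → quotient 2, remainder 160
163 ÷ 160 → quotient 1, remainder 3
160 ÷ 3 → quotient 53, remainder 1
3 ÷ 1 → quotient 3, remainder 0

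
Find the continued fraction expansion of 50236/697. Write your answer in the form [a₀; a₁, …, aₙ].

⌊50236/697⌋ = 72, remainder 52
⌊697/52⌋ = 13, remainder 21
⌊52/21⌋ = 2, remainder 10
⌊21/10⌋ = 2, remainder 1
⌊10/1⌋ = 10, remainder 0

[72; 13, 2, 2, 10]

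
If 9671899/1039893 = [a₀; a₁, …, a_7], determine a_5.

40

9671899 = 9·1039893 + 312862, so a_0 = 9
1039893 = 3·312862 + 101307, so a_1 = 3
312862 = 3·101307 + 8941, so a_2 = 3
101307 = 11·8941 + 2956, so a_3 = 11
8941 = 3·2956 + 73, so a_4 = 3
2956 = 40·73 + 36, so a_5 = 40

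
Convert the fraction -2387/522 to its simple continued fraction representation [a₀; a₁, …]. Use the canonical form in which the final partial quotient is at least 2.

[-5; 2, 2, 1, 14, 5]

⌊-2387/522⌋ = -5, remainder 223
⌊522/223⌋ = 2, remainder 76
⌊223/76⌋ = 2, remainder 71
⌊76/71⌋ = 1, remainder 5
⌊71/5⌋ = 14, remainder 1
⌊5/1⌋ = 5, remainder 0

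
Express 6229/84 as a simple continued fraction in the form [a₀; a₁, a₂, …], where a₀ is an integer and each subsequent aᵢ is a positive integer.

[74; 6, 2, 6]

⌊6229/84⌋ = 74, remainder 13
⌊84/13⌋ = 6, remainder 6
⌊13/6⌋ = 2, remainder 1
⌊6/1⌋ = 6, remainder 0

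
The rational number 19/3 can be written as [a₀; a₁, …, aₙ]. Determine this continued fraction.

19 = 6·3 + 1, so a_0 = 6
3 = 3·1 + 0, so a_1 = 3

[6; 3]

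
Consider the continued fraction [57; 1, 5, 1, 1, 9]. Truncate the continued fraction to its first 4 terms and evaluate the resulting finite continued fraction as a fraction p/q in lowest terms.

405/7

a_0 = 57: 57/1
a_1 = 1: 58/1
a_2 = 5: 347/6
a_3 = 1: 405/7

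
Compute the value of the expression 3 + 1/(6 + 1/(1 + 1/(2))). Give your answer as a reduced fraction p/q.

63/20

Use the convergent recurrence hₖ = aₖ·hₖ₋₁ + hₖ₋₂ (and likewise for the denominators kₖ):
a_0 = 3: 3/1
a_1 = 6: 19/6
a_2 = 1: 22/7
a_3 = 2: 63/20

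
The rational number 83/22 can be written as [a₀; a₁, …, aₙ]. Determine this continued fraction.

Run the Euclidean algorithm, recording each quotient:
⌊83/22⌋ = 3, remainder 17
⌊22/17⌋ = 1, remainder 5
⌊17/5⌋ = 3, remainder 2
⌊5/2⌋ = 2, remainder 1
⌊2/1⌋ = 2, remainder 0

[3; 1, 3, 2, 2]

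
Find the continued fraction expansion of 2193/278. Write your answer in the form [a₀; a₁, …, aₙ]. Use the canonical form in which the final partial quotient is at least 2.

Run the Euclidean algorithm, recording each quotient:
⌊2193/278⌋ = 7, remainder 247
⌊278/247⌋ = 1, remainder 31
⌊247/31⌋ = 7, remainder 30
⌊31/30⌋ = 1, remainder 1
⌊30/1⌋ = 30, remainder 0

[7; 1, 7, 1, 30]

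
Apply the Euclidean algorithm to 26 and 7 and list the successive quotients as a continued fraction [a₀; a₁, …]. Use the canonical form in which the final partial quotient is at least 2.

26 = 3·7 + 5, so a_0 = 3
7 = 1·5 + 2, so a_1 = 1
5 = 2·2 + 1, so a_2 = 2
2 = 2·1 + 0, so a_3 = 2

[3; 1, 2, 2]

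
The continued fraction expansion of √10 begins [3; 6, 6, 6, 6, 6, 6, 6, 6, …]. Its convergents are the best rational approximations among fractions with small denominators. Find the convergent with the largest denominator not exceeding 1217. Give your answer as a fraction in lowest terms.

721/228

List convergents until the denominator exceeds the bound:
a_0 = 3: 3/1  (≤ bound)
a_1 = 6: 19/6  (≤ bound)
a_2 = 6: 117/37  (≤ bound)
a_3 = 6: 721/228  (≤ bound)
a_4 = 6: 4443/1405  (> 1217, stop)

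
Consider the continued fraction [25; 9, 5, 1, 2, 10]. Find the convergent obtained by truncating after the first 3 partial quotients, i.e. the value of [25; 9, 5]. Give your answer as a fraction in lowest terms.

a_0 = 25: 25/1
a_1 = 9: 226/9
a_2 = 5: 1155/46

1155/46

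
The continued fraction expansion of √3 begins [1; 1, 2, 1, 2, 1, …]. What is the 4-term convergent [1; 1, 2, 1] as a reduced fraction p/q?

7/4

Start with 1.
2 + 1/(1/1) = 2 + 1/1 = 3/1
1 + 1/(3/1) = 1 + 1/3 = 4/3
1 + 1/(4/3) = 1 + 3/4 = 7/4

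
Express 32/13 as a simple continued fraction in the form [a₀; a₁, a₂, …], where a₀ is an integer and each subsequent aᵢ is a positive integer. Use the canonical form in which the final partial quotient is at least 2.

Apply division with remainder until the remainder is 0:
32 = 2·13 + 6, so a_0 = 2
13 = 2·6 + 1, so a_1 = 2
6 = 6·1 + 0, so a_2 = 6

[2; 2, 6]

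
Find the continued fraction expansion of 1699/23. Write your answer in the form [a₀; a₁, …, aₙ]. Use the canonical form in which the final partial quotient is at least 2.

Apply division with remainder until the remainder is 0:
⌊1699/23⌋ = 73, remainder 20
⌊23/20⌋ = 1, remainder 3
⌊20/3⌋ = 6, remainder 2
⌊3/2⌋ = 1, remainder 1
⌊2/1⌋ = 2, remainder 0

[73; 1, 6, 1, 2]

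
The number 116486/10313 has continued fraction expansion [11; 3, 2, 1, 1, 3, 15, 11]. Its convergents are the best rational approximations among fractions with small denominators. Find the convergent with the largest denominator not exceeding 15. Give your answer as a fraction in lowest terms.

a_0 = 11: 11/1  (≤ bound)
a_1 = 3: 34/3  (≤ bound)
a_2 = 2: 79/7  (≤ bound)
a_3 = 1: 113/10  (≤ bound)
a_4 = 1: 192/17  (> 15, stop)

113/10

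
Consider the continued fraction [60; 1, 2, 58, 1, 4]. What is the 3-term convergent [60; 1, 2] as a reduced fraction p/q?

182/3

a_0 = 60: 60/1
a_1 = 1: 61/1
a_2 = 2: 182/3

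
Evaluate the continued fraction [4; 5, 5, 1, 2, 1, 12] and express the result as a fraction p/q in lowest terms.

Build up convergents one term at a time:
a_0 = 4: 4/1
a_1 = 5: 21/5
a_2 = 5: 109/26
a_3 = 1: 130/31
a_4 = 2: 369/88
a_5 = 1: 499/119
a_6 = 12: 6357/1516

6357/1516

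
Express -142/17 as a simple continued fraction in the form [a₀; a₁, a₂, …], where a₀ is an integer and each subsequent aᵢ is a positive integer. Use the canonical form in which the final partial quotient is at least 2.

Repeatedly divide and take the remainder:
-142 ÷ 17 → quotient -9, remainder 11
17 ÷ 11 → quotient 1, remainder 6
11 ÷ 6 → quotient 1, remainder 5
6 ÷ 5 → quotient 1, remainder 1
5 ÷ 1 → quotient 5, remainder 0

[-9; 1, 1, 1, 5]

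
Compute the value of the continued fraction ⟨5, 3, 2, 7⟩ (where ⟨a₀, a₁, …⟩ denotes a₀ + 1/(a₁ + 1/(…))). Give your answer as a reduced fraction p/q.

Compute successive convergents:
a_0 = 5: 5/1
a_1 = 3: 16/3
a_2 = 2: 37/7
a_3 = 7: 275/52

275/52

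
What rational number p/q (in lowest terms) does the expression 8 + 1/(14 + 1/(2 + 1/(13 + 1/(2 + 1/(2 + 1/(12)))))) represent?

Start with 12.
2 + 1/(12/1) = 2 + 1/12 = 25/12
2 + 1/(25/12) = 2 + 12/25 = 62/25
13 + 1/(62/25) = 13 + 25/62 = 831/62
2 + 1/(831/62) = 2 + 62/831 = 1724/831
14 + 1/(1724/831) = 14 + 831/1724 = 24967/1724
8 + 1/(24967/1724) = 8 + 1724/24967 = 201460/24967

201460/24967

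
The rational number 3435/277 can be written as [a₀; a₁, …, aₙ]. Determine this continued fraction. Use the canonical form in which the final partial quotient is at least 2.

[12; 2, 2, 55]

3435 ÷ 277 → quotient 12, remainder 111
277 ÷ 111 → quotient 2, remainder 55
111 ÷ 55 → quotient 2, remainder 1
55 ÷ 1 → quotient 55, remainder 0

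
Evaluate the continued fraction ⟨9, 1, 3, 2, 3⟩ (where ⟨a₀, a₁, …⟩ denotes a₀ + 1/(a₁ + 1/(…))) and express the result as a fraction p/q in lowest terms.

Work from the innermost term outward:
Start with 3.
2 + 1/(3/1) = 2 + 1/3 = 7/3
3 + 1/(7/3) = 3 + 3/7 = 24/7
1 + 1/(24/7) = 1 + 7/24 = 31/24
9 + 1/(31/24) = 9 + 24/31 = 303/31

303/31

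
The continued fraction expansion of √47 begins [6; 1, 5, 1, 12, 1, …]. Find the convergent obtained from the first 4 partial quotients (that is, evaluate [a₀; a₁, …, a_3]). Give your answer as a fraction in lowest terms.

Collapse the nested fraction from the inside out:
Start with 1.
5 + 1/(1/1) = 5 + 1/1 = 6/1
1 + 1/(6/1) = 1 + 1/6 = 7/6
6 + 1/(7/6) = 6 + 6/7 = 48/7

48/7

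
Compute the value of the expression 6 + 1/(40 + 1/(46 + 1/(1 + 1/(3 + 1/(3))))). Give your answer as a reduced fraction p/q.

a_0 = 6: 6/1
a_1 = 40: 241/40
a_2 = 46: 11092/1841
a_3 = 1: 11333/1881
a_4 = 3: 45091/7484
a_5 = 3: 146606/24333

146606/24333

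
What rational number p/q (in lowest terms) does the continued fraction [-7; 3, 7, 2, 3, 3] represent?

Start with 3.
3 + 1/(3/1) = 3 + 1/3 = 10/3
2 + 1/(10/3) = 2 + 3/10 = 23/10
7 + 1/(23/10) = 7 + 10/23 = 171/23
3 + 1/(171/23) = 3 + 23/171 = 536/171
-7 + 1/(536/171) = -7 + 171/536 = -3581/536

-3581/536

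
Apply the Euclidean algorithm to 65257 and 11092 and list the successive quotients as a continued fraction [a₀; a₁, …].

[5; 1, 7, 1, 1, 3, 3, 56]

65257 = 5·11092 + 9797, so a_0 = 5
11092 = 1·9797 + 1295, so a_1 = 1
9797 = 7·1295 + 732, so a_2 = 7
1295 = 1·732 + 563, so a_3 = 1
732 = 1·563 + 169, so a_4 = 1
563 = 3·169 + 56, so a_5 = 3
169 = 3·56 + 1, so a_6 = 3
56 = 56·1 + 0, so a_7 = 56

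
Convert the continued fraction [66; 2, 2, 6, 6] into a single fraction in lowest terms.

13082/197

Work from the innermost term outward:
Start with 6.
6 + 1/(6/1) = 6 + 1/6 = 37/6
2 + 1/(37/6) = 2 + 6/37 = 80/37
2 + 1/(80/37) = 2 + 37/80 = 197/80
66 + 1/(197/80) = 66 + 80/197 = 13082/197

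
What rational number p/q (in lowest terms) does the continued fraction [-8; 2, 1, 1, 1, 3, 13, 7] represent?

-20759/2724

a_0 = -8: -8/1
a_1 = 2: -15/2
a_2 = 1: -23/3
a_3 = 1: -38/5
a_4 = 1: -61/8
a_5 = 3: -221/29
a_6 = 13: -2934/385
a_7 = 7: -20759/2724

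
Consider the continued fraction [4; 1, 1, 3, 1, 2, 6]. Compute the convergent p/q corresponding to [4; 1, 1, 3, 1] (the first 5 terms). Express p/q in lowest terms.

41/9

Start with 1.
3 + 1/(1/1) = 3 + 1/1 = 4/1
1 + 1/(4/1) = 1 + 1/4 = 5/4
1 + 1/(5/4) = 1 + 4/5 = 9/5
4 + 1/(9/5) = 4 + 5/9 = 41/9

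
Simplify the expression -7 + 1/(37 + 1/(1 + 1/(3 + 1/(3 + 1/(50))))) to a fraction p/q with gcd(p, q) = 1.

-172253/24701

Use the convergent recurrence hₖ = aₖ·hₖ₋₁ + hₖ₋₂ (and likewise for the denominators kₖ):
a_0 = -7: -7/1
a_1 = 37: -258/37
a_2 = 1: -265/38
a_3 = 3: -1053/151
a_4 = 3: -3424/491
a_5 = 50: -172253/24701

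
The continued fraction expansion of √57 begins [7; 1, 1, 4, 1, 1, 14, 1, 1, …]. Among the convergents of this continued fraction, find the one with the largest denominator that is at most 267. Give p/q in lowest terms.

151/20

List convergents until the denominator exceeds the bound:
a_0 = 7: 7/1  (≤ bound)
a_1 = 1: 8/1  (≤ bound)
a_2 = 1: 15/2  (≤ bound)
a_3 = 4: 68/9  (≤ bound)
a_4 = 1: 83/11  (≤ bound)
a_5 = 1: 151/20  (≤ bound)
a_6 = 14: 2197/291  (> 267, stop)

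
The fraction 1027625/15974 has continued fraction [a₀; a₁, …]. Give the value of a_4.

3

1027625 ÷ 15974 → quotient 64, remainder 5289
15974 ÷ 5289 → quotient 3, remainder 107
5289 ÷ 107 → quotient 49, remainder 46
107 ÷ 46 → quotient 2, remainder 15
46 ÷ 15 → quotient 3, remainder 1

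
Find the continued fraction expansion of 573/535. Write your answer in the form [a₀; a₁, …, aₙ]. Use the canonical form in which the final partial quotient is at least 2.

573 = 1·535 + 38, so a_0 = 1
535 = 14·38 + 3, so a_1 = 14
38 = 12·3 + 2, so a_2 = 12
3 = 1·2 + 1, so a_3 = 1
2 = 2·1 + 0, so a_4 = 2

[1; 14, 12, 1, 2]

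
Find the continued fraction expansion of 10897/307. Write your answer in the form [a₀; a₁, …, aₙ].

Apply division with remainder until the remainder is 0:
⌊10897/307⌋ = 35, remainder 152
⌊307/152⌋ = 2, remainder 3
⌊152/3⌋ = 50, remainder 2
⌊3/2⌋ = 1, remainder 1
⌊2/1⌋ = 2, remainder 0

[35; 2, 50, 1, 2]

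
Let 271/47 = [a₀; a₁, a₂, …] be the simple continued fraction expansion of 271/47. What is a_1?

1

271 ÷ 47 → quotient 5, remainder 36
47 ÷ 36 → quotient 1, remainder 11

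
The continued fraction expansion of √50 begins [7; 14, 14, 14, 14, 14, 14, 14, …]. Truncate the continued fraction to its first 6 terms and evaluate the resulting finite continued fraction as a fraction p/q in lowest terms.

Build up convergents one term at a time:
a_0 = 7: 7/1
a_1 = 14: 99/14
a_2 = 14: 1393/197
a_3 = 14: 19601/2772
a_4 = 14: 275807/39005
a_5 = 14: 3880899/548842

3880899/548842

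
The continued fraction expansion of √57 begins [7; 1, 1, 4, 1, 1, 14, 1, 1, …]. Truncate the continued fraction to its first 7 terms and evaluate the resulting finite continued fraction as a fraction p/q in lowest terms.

Start with 14.
1 + 1/(14/1) = 1 + 1/14 = 15/14
1 + 1/(15/14) = 1 + 14/15 = 29/15
4 + 1/(29/15) = 4 + 15/29 = 131/29
1 + 1/(131/29) = 1 + 29/131 = 160/131
1 + 1/(160/131) = 1 + 131/160 = 291/160
7 + 1/(291/160) = 7 + 160/291 = 2197/291

2197/291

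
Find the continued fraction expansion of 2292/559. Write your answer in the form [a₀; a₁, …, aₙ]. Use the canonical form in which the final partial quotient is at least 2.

⌊2292/559⌋ = 4, remainder 56
⌊559/56⌋ = 9, remainder 55
⌊56/55⌋ = 1, remainder 1
⌊55/1⌋ = 55, remainder 0

[4; 9, 1, 55]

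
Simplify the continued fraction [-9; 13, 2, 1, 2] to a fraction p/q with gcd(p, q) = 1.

-955/107

Start with 2.
1 + 1/(2/1) = 1 + 1/2 = 3/2
2 + 1/(3/2) = 2 + 2/3 = 8/3
13 + 1/(8/3) = 13 + 3/8 = 107/8
-9 + 1/(107/8) = -9 + 8/107 = -955/107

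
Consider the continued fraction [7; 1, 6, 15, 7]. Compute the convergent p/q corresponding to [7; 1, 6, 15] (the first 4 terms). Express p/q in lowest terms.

Collapse the nested fraction from the inside out:
Start with 15.
6 + 1/(15/1) = 6 + 1/15 = 91/15
1 + 1/(91/15) = 1 + 15/91 = 106/91
7 + 1/(106/91) = 7 + 91/106 = 833/106

833/106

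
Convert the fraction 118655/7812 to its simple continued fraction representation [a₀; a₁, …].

Apply division with remainder until the remainder is 0:
118655 = 15·7812 + 1475, so a_0 = 15
7812 = 5·1475 + 437, so a_1 = 5
1475 = 3·437 + 164, so a_2 = 3
437 = 2·164 + 109, so a_3 = 2
164 = 1·109 + 55, so a_4 = 1
109 = 1·55 + 54, so a_5 = 1
55 = 1·54 + 1, so a_6 = 1
54 = 54·1 + 0, so a_7 = 54

[15; 5, 3, 2, 1, 1, 1, 54]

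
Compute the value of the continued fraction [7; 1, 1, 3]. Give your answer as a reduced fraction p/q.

Start with 3.
1 + 1/(3/1) = 1 + 1/3 = 4/3
1 + 1/(4/3) = 1 + 3/4 = 7/4
7 + 1/(7/4) = 7 + 4/7 = 53/7

53/7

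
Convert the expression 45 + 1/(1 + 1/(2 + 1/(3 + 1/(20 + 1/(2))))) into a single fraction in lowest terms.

Work from the innermost term outward:
Start with 2.
20 + 1/(2/1) = 20 + 1/2 = 41/2
3 + 1/(41/2) = 3 + 2/41 = 125/41
2 + 1/(125/41) = 2 + 41/125 = 291/125
1 + 1/(291/125) = 1 + 125/291 = 416/291
45 + 1/(416/291) = 45 + 291/416 = 19011/416

19011/416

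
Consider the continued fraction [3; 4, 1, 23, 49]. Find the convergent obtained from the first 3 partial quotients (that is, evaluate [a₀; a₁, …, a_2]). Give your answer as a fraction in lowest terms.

Use the convergent recurrence hₖ = aₖ·hₖ₋₁ + hₖ₋₂ (and likewise for the denominators kₖ):
a_0 = 3: 3/1
a_1 = 4: 13/4
a_2 = 1: 16/5

16/5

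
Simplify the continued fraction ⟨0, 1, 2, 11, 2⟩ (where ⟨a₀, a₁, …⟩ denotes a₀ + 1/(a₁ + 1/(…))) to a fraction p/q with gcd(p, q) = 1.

48/71

Compute successive convergents:
a_0 = 0: 0/1
a_1 = 1: 1/1
a_2 = 2: 2/3
a_3 = 11: 23/34
a_4 = 2: 48/71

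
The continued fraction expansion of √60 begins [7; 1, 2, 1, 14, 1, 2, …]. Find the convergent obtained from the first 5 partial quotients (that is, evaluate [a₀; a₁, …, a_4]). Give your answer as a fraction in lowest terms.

Build up convergents one term at a time:
a_0 = 7: 7/1
a_1 = 1: 8/1
a_2 = 2: 23/3
a_3 = 1: 31/4
a_4 = 14: 457/59

457/59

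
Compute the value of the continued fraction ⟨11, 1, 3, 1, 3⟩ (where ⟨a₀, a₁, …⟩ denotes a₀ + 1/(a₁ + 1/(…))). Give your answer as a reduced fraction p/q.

a_0 = 11: 11/1
a_1 = 1: 12/1
a_2 = 3: 47/4
a_3 = 1: 59/5
a_4 = 3: 224/19

224/19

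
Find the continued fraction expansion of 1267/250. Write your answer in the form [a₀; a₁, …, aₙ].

[5; 14, 1, 2, 2, 2]

Repeatedly divide and take the remainder:
1267 = 5·250 + 17, so a_0 = 5
250 = 14·17 + 12, so a_1 = 14
17 = 1·12 + 5, so a_2 = 1
12 = 2·5 + 2, so a_3 = 2
5 = 2·2 + 1, so a_4 = 2
2 = 2·1 + 0, so a_5 = 2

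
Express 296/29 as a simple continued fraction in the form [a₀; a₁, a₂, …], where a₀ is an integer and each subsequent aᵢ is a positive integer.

Run the Euclidean algorithm, recording each quotient:
296 ÷ 29 → quotient 10, remainder 6
29 ÷ 6 → quotient 4, remainder 5
6 ÷ 5 → quotient 1, remainder 1
5 ÷ 1 → quotient 5, remainder 0

[10; 4, 1, 5]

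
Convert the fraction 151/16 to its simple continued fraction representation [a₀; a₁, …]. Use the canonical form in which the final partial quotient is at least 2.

151 = 9·16 + 7, so a_0 = 9
16 = 2·7 + 2, so a_1 = 2
7 = 3·2 + 1, so a_2 = 3
2 = 2·1 + 0, so a_3 = 2

[9; 2, 3, 2]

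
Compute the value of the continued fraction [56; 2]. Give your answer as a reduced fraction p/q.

113/2

a_0 = 56: 56/1
a_1 = 2: 113/2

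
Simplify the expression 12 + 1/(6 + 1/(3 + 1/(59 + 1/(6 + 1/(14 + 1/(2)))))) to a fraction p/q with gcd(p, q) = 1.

2418251/198903

Start with 2.
14 + 1/(2/1) = 14 + 1/2 = 29/2
6 + 1/(29/2) = 6 + 2/29 = 176/29
59 + 1/(176/29) = 59 + 29/176 = 10413/176
3 + 1/(10413/176) = 3 + 176/10413 = 31415/10413
6 + 1/(31415/10413) = 6 + 10413/31415 = 198903/31415
12 + 1/(198903/31415) = 12 + 31415/198903 = 2418251/198903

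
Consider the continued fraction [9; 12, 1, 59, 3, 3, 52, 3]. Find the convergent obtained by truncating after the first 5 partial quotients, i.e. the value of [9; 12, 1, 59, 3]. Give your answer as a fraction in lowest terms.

21331/2350

Starting at the tail and folding back:
Start with 3.
59 + 1/(3/1) = 59 + 1/3 = 178/3
1 + 1/(178/3) = 1 + 3/178 = 181/178
12 + 1/(181/178) = 12 + 178/181 = 2350/181
9 + 1/(2350/181) = 9 + 181/2350 = 21331/2350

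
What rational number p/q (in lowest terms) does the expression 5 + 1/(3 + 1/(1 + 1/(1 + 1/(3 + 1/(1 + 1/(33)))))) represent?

a_0 = 5: 5/1
a_1 = 3: 16/3
a_2 = 1: 21/4
a_3 = 1: 37/7
a_4 = 3: 132/25
a_5 = 1: 169/32
a_6 = 33: 5709/1081

5709/1081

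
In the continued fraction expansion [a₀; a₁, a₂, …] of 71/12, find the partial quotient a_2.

11

71 = 5·12 + 11, so a_0 = 5
12 = 1·11 + 1, so a_1 = 1
11 = 11·1 + 0, so a_2 = 11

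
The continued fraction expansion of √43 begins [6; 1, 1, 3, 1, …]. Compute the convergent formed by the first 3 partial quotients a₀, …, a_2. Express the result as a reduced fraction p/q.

a_0 = 6: 6/1
a_1 = 1: 7/1
a_2 = 1: 13/2

13/2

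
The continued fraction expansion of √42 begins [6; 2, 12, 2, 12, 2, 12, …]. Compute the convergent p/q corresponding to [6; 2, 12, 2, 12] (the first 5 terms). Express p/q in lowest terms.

Work from the innermost term outward:
Start with 12.
2 + 1/(12/1) = 2 + 1/12 = 25/12
12 + 1/(25/12) = 12 + 12/25 = 312/25
2 + 1/(312/25) = 2 + 25/312 = 649/312
6 + 1/(649/312) = 6 + 312/649 = 4206/649

4206/649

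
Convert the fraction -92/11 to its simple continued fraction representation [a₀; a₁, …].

[-9; 1, 1, 1, 3]

Run the Euclidean algorithm, recording each quotient:
-92 ÷ 11 → quotient -9, remainder 7
11 ÷ 7 → quotient 1, remainder 4
7 ÷ 4 → quotient 1, remainder 3
4 ÷ 3 → quotient 1, remainder 1
3 ÷ 1 → quotient 3, remainder 0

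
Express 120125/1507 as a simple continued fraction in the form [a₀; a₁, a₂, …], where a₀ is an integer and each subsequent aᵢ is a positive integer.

[79; 1, 2, 2, 6, 1, 1, 15]

120125 = 79·1507 + 1072, so a_0 = 79
1507 = 1·1072 + 435, so a_1 = 1
1072 = 2·435 + 202, so a_2 = 2
435 = 2·202 + 31, so a_3 = 2
202 = 6·31 + 16, so a_4 = 6
31 = 1·16 + 15, so a_5 = 1
16 = 1·15 + 1, so a_6 = 1
15 = 15·1 + 0, so a_7 = 15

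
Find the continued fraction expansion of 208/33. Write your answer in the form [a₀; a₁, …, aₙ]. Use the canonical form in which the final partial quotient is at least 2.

208 = 6·33 + 10, so a_0 = 6
33 = 3·10 + 3, so a_1 = 3
10 = 3·3 + 1, so a_2 = 3
3 = 3·1 + 0, so a_3 = 3

[6; 3, 3, 3]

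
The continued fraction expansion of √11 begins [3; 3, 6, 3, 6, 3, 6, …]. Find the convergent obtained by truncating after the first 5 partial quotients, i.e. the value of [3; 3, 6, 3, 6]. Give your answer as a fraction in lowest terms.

1257/379

Use the convergent recurrence hₖ = aₖ·hₖ₋₁ + hₖ₋₂ (and likewise for the denominators kₖ):
a_0 = 3: 3/1
a_1 = 3: 10/3
a_2 = 6: 63/19
a_3 = 3: 199/60
a_4 = 6: 1257/379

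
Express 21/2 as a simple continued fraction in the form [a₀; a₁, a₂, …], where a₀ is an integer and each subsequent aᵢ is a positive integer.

21 ÷ 2 → quotient 10, remainder 1
2 ÷ 1 → quotient 2, remainder 0

[10; 2]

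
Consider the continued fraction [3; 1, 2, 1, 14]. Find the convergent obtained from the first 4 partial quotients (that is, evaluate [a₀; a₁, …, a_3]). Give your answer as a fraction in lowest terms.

15/4

Start with 1.
2 + 1/(1/1) = 2 + 1/1 = 3/1
1 + 1/(3/1) = 1 + 1/3 = 4/3
3 + 1/(4/3) = 3 + 3/4 = 15/4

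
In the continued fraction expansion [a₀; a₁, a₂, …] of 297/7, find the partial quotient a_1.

2

Run the Euclidean algorithm, recording each quotient:
297 ÷ 7 → quotient 42, remainder 3
7 ÷ 3 → quotient 2, remainder 1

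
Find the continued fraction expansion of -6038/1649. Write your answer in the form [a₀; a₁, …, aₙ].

[-4; 2, 1, 21, 3, 8]

Run the Euclidean algorithm, recording each quotient:
-6038 = -4·1649 + 558, so a_0 = -4
1649 = 2·558 + 533, so a_1 = 2
558 = 1·533 + 25, so a_2 = 1
533 = 21·25 + 8, so a_3 = 21
25 = 3·8 + 1, so a_4 = 3
8 = 8·1 + 0, so a_5 = 8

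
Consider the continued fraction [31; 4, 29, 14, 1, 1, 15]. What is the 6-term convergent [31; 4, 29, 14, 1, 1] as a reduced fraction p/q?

106274/3401

a_0 = 31: 31/1
a_1 = 4: 125/4
a_2 = 29: 3656/117
a_3 = 14: 51309/1642
a_4 = 1: 54965/1759
a_5 = 1: 106274/3401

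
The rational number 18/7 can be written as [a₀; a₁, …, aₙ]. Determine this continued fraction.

[2; 1, 1, 3]

Repeatedly divide and take the remainder:
18 = 2·7 + 4, so a_0 = 2
7 = 1·4 + 3, so a_1 = 1
4 = 1·3 + 1, so a_2 = 1
3 = 3·1 + 0, so a_3 = 3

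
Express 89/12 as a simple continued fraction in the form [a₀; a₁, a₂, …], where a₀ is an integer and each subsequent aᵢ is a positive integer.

Apply division with remainder until the remainder is 0:
⌊89/12⌋ = 7, remainder 5
⌊12/5⌋ = 2, remainder 2
⌊5/2⌋ = 2, remainder 1
⌊2/1⌋ = 2, remainder 0

[7; 2, 2, 2]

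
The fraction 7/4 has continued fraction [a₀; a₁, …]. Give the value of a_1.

Run the Euclidean algorithm, recording each quotient:
7 ÷ 4 → quotient 1, remainder 3
4 ÷ 3 → quotient 1, remainder 1

1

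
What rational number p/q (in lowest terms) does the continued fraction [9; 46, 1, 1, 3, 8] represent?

Work from the innermost term outward:
Start with 8.
3 + 1/(8/1) = 3 + 1/8 = 25/8
1 + 1/(25/8) = 1 + 8/25 = 33/25
1 + 1/(33/25) = 1 + 25/33 = 58/33
46 + 1/(58/33) = 46 + 33/58 = 2701/58
9 + 1/(2701/58) = 9 + 58/2701 = 24367/2701

24367/2701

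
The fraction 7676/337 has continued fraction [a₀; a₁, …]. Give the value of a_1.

1

Apply division with remainder until the remainder is 0:
7676 ÷ 337 → quotient 22, remainder 262
337 ÷ 262 → quotient 1, remainder 75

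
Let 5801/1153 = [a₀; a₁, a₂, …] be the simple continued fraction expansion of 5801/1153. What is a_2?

36

Apply division with remainder until the remainder is 0:
5801 ÷ 1153 → quotient 5, remainder 36
1153 ÷ 36 → quotient 32, remainder 1
36 ÷ 1 → quotient 36, remainder 0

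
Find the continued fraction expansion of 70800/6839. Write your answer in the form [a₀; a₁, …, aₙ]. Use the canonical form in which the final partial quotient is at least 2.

70800 = 10·6839 + 2410, so a_0 = 10
6839 = 2·2410 + 2019, so a_1 = 2
2410 = 1·2019 + 391, so a_2 = 1
2019 = 5·391 + 64, so a_3 = 5
391 = 6·64 + 7, so a_4 = 6
64 = 9·7 + 1, so a_5 = 9
7 = 7·1 + 0, so a_6 = 7

[10; 2, 1, 5, 6, 9, 7]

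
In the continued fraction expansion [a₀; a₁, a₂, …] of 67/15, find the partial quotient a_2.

Apply division with remainder until the remainder is 0:
67 ÷ 15 → quotient 4, remainder 7
15 ÷ 7 → quotient 2, remainder 1
7 ÷ 1 → quotient 7, remainder 0

7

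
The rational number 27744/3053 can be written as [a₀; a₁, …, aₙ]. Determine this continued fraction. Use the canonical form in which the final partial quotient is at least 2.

⌊27744/3053⌋ = 9, remainder 267
⌊3053/267⌋ = 11, remainder 116
⌊267/116⌋ = 2, remainder 35
⌊116/35⌋ = 3, remainder 11
⌊35/11⌋ = 3, remainder 2
⌊11/2⌋ = 5, remainder 1
⌊2/1⌋ = 2, remainder 0

[9; 11, 2, 3, 3, 5, 2]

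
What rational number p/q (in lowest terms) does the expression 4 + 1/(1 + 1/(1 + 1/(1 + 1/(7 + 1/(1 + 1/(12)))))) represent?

Start with 12.
1 + 1/(12/1) = 1 + 1/12 = 13/12
7 + 1/(13/12) = 7 + 12/13 = 103/13
1 + 1/(103/13) = 1 + 13/103 = 116/103
1 + 1/(116/103) = 1 + 103/116 = 219/116
1 + 1/(219/116) = 1 + 116/219 = 335/219
4 + 1/(335/219) = 4 + 219/335 = 1559/335

1559/335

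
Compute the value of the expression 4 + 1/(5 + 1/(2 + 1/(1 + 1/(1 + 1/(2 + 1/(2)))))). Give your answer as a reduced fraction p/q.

699/167

Use the convergent recurrence hₖ = aₖ·hₖ₋₁ + hₖ₋₂ (and likewise for the denominators kₖ):
a_0 = 4: 4/1
a_1 = 5: 21/5
a_2 = 2: 46/11
a_3 = 1: 67/16
a_4 = 1: 113/27
a_5 = 2: 293/70
a_6 = 2: 699/167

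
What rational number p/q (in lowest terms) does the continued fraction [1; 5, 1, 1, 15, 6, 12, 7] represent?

Use the convergent recurrence hₖ = aₖ·hₖ₋₁ + hₖ₋₂ (and likewise for the denominators kₖ):
a_0 = 1: 1/1
a_1 = 5: 6/5
a_2 = 1: 7/6
a_3 = 1: 13/11
a_4 = 15: 202/171
a_5 = 6: 1225/1037
a_6 = 12: 14902/12615
a_7 = 7: 105539/89342

105539/89342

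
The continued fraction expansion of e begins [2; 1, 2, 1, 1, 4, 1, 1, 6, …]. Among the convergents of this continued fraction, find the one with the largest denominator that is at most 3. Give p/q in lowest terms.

8/3

a_0 = 2: 2/1  (≤ bound)
a_1 = 1: 3/1  (≤ bound)
a_2 = 2: 8/3  (≤ bound)
a_3 = 1: 11/4  (> 3, stop)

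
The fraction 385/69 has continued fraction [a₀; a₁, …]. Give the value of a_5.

1

385 = 5·69 + 40, so a_0 = 5
69 = 1·40 + 29, so a_1 = 1
40 = 1·29 + 11, so a_2 = 1
29 = 2·11 + 7, so a_3 = 2
11 = 1·7 + 4, so a_4 = 1
7 = 1·4 + 3, so a_5 = 1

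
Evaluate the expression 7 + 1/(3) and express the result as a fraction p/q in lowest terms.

22/3

Start with 3.
7 + 1/(3/1) = 7 + 1/3 = 22/3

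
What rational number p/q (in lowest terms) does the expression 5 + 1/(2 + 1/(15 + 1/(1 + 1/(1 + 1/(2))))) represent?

883/161

Start with 2.
1 + 1/(2/1) = 1 + 1/2 = 3/2
1 + 1/(3/2) = 1 + 2/3 = 5/3
15 + 1/(5/3) = 15 + 3/5 = 78/5
2 + 1/(78/5) = 2 + 5/78 = 161/78
5 + 1/(161/78) = 5 + 78/161 = 883/161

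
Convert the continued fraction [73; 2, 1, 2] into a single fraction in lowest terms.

587/8

Build up convergents one term at a time:
a_0 = 73: 73/1
a_1 = 2: 147/2
a_2 = 1: 220/3
a_3 = 2: 587/8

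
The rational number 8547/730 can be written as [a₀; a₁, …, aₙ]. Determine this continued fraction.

[11; 1, 2, 2, 2, 1, 14, 2]

Repeatedly divide and take the remainder:
⌊8547/730⌋ = 11, remainder 517
⌊730/517⌋ = 1, remainder 213
⌊517/213⌋ = 2, remainder 91
⌊213/91⌋ = 2, remainder 31
⌊91/31⌋ = 2, remainder 29
⌊31/29⌋ = 1, remainder 2
⌊29/2⌋ = 14, remainder 1
⌊2/1⌋ = 2, remainder 0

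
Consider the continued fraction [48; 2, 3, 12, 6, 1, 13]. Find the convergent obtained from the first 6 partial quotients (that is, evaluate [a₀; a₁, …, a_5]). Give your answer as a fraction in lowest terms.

29494/609

Start with 1.
6 + 1/(1/1) = 6 + 1/1 = 7/1
12 + 1/(7/1) = 12 + 1/7 = 85/7
3 + 1/(85/7) = 3 + 7/85 = 262/85
2 + 1/(262/85) = 2 + 85/262 = 609/262
48 + 1/(609/262) = 48 + 262/609 = 29494/609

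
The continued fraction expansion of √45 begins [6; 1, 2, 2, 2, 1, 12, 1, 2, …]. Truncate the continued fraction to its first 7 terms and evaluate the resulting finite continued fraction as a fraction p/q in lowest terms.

Work from the innermost term outward:
Start with 12.
1 + 1/(12/1) = 1 + 1/12 = 13/12
2 + 1/(13/12) = 2 + 12/13 = 38/13
2 + 1/(38/13) = 2 + 13/38 = 89/38
2 + 1/(89/38) = 2 + 38/89 = 216/89
1 + 1/(216/89) = 1 + 89/216 = 305/216
6 + 1/(305/216) = 6 + 216/305 = 2046/305

2046/305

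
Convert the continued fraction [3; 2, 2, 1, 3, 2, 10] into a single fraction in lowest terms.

Start with 10.
2 + 1/(10/1) = 2 + 1/10 = 21/10
3 + 1/(21/10) = 3 + 10/21 = 73/21
1 + 1/(73/21) = 1 + 21/73 = 94/73
2 + 1/(94/73) = 2 + 73/94 = 261/94
2 + 1/(261/94) = 2 + 94/261 = 616/261
3 + 1/(616/261) = 3 + 261/616 = 2109/616

2109/616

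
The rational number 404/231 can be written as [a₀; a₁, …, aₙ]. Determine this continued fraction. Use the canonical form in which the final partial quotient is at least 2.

[1; 1, 2, 1, 57]

Repeatedly divide and take the remainder:
404 ÷ 231 → quotient 1, remainder 173
231 ÷ 173 → quotient 1, remainder 58
173 ÷ 58 → quotient 2, remainder 57
58 ÷ 57 → quotient 1, remainder 1
57 ÷ 1 → quotient 57, remainder 0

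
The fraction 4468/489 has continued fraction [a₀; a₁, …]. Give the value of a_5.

4468 ÷ 489 → quotient 9, remainder 67
489 ÷ 67 → quotient 7, remainder 20
67 ÷ 20 → quotient 3, remainder 7
20 ÷ 7 → quotient 2, remainder 6
7 ÷ 6 → quotient 1, remainder 1
6 ÷ 1 → quotient 6, remainder 0

6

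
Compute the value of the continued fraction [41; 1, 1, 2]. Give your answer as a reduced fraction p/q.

208/5

Start with 2.
1 + 1/(2/1) = 1 + 1/2 = 3/2
1 + 1/(3/2) = 1 + 2/3 = 5/3
41 + 1/(5/3) = 41 + 3/5 = 208/5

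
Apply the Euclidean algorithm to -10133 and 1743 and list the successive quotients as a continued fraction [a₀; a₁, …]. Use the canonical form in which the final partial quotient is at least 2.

Apply division with remainder until the remainder is 0:
⌊-10133/1743⌋ = -6, remainder 325
⌊1743/325⌋ = 5, remainder 118
⌊325/118⌋ = 2, remainder 89
⌊118/89⌋ = 1, remainder 29
⌊89/29⌋ = 3, remainder 2
⌊29/2⌋ = 14, remainder 1
⌊2/1⌋ = 2, remainder 0

[-6; 5, 2, 1, 3, 14, 2]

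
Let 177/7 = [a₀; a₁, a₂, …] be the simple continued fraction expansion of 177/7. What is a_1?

177 = 25·7 + 2, so a_0 = 25
7 = 3·2 + 1, so a_1 = 3

3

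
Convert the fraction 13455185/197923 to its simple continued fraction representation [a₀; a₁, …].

13455185 ÷ 197923 → quotient 67, remainder 194344
197923 ÷ 194344 → quotient 1, remainder 3579
194344 ÷ 3579 → quotient 54, remainder 1078
3579 ÷ 1078 → quotient 3, remainder 345
1078 ÷ 345 → quotient 3, remainder 43
345 ÷ 43 → quotient 8, remainder 1
43 ÷ 1 → quotient 43, remainder 0

[67; 1, 54, 3, 3, 8, 43]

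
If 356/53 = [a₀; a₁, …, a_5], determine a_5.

356 = 6·53 + 38, so a_0 = 6
53 = 1·38 + 15, so a_1 = 1
38 = 2·15 + 8, so a_2 = 2
15 = 1·8 + 7, so a_3 = 1
8 = 1·7 + 1, so a_4 = 1
7 = 7·1 + 0, so a_5 = 7

7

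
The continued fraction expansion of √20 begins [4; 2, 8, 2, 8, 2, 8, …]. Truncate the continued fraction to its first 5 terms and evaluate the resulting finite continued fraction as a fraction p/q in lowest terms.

1364/305

a_0 = 4: 4/1
a_1 = 2: 9/2
a_2 = 8: 76/17
a_3 = 2: 161/36
a_4 = 8: 1364/305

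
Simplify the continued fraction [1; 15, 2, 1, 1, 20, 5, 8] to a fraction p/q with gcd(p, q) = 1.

69905/65642

a_0 = 1: 1/1
a_1 = 15: 16/15
a_2 = 2: 33/31
a_3 = 1: 49/46
a_4 = 1: 82/77
a_5 = 20: 1689/1586
a_6 = 5: 8527/8007
a_7 = 8: 69905/65642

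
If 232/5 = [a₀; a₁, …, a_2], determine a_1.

Repeatedly divide and take the remainder:
232 ÷ 5 → quotient 46, remainder 2
5 ÷ 2 → quotient 2, remainder 1

2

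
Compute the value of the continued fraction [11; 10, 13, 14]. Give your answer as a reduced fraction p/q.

20467/1844

Use the convergent recurrence hₖ = aₖ·hₖ₋₁ + hₖ₋₂ (and likewise for the denominators kₖ):
a_0 = 11: 11/1
a_1 = 10: 111/10
a_2 = 13: 1454/131
a_3 = 14: 20467/1844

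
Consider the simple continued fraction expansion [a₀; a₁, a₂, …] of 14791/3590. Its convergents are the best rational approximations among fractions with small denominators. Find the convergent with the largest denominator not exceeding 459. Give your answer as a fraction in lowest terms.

103/25

List convergents until the denominator exceeds the bound:
a_0 = 4: 4/1  (≤ bound)
a_1 = 8: 33/8  (≤ bound)
a_2 = 3: 103/25  (≤ bound)
a_3 = 28: 2917/708  (> 459, stop)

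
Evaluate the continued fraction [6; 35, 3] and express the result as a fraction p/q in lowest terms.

Start with 3.
35 + 1/(3/1) = 35 + 1/3 = 106/3
6 + 1/(106/3) = 6 + 3/106 = 639/106

639/106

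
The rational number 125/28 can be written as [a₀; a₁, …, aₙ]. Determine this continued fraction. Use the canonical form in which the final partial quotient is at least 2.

125 = 4·28 + 13, so a_0 = 4
28 = 2·13 + 2, so a_1 = 2
13 = 6·2 + 1, so a_2 = 6
2 = 2·1 + 0, so a_3 = 2

[4; 2, 6, 2]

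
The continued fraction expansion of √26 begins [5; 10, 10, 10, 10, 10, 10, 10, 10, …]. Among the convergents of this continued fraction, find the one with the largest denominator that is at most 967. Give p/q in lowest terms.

515/101

a_0 = 5: 5/1  (≤ bound)
a_1 = 10: 51/10  (≤ bound)
a_2 = 10: 515/101  (≤ bound)
a_3 = 10: 5201/1020  (> 967, stop)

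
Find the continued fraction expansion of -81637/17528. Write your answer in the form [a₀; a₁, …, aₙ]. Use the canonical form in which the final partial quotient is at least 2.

⌊-81637/17528⌋ = -5, remainder 6003
⌊17528/6003⌋ = 2, remainder 5522
⌊6003/5522⌋ = 1, remainder 481
⌊5522/481⌋ = 11, remainder 231
⌊481/231⌋ = 2, remainder 19
⌊231/19⌋ = 12, remainder 3
⌊19/3⌋ = 6, remainder 1
⌊3/1⌋ = 3, remainder 0

[-5; 2, 1, 11, 2, 12, 6, 3]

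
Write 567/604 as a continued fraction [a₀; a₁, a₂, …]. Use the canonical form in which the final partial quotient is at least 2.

[0; 1, 15, 3, 12]

Apply division with remainder until the remainder is 0:
⌊567/604⌋ = 0, remainder 567
⌊604/567⌋ = 1, remainder 37
⌊567/37⌋ = 15, remainder 12
⌊37/12⌋ = 3, remainder 1
⌊12/1⌋ = 12, remainder 0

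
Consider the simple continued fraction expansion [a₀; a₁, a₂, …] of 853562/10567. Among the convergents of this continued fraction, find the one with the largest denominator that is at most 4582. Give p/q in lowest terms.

List convergents until the denominator exceeds the bound:
a_0 = 80: 80/1  (≤ bound)
a_1 = 1: 81/1  (≤ bound)
a_2 = 3: 323/4  (≤ bound)
a_3 = 2: 727/9  (≤ bound)
a_4 = 7: 5412/67  (≤ bound)
a_5 = 3: 16963/210  (≤ bound)
a_6 = 50: 853562/10567  (> 4582, stop)

16963/210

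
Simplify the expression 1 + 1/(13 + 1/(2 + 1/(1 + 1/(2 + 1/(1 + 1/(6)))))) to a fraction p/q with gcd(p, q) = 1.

Compute successive convergents:
a_0 = 1: 1/1
a_1 = 13: 14/13
a_2 = 2: 29/27
a_3 = 1: 43/40
a_4 = 2: 115/107
a_5 = 1: 158/147
a_6 = 6: 1063/989

1063/989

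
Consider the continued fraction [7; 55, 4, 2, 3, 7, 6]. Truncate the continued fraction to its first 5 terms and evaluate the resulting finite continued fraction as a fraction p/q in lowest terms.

Start with 3.
2 + 1/(3/1) = 2 + 1/3 = 7/3
4 + 1/(7/3) = 4 + 3/7 = 31/7
55 + 1/(31/7) = 55 + 7/31 = 1712/31
7 + 1/(1712/31) = 7 + 31/1712 = 12015/1712

12015/1712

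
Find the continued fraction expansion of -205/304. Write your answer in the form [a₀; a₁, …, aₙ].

-205 = -1·304 + 99, so a_0 = -1
304 = 3·99 + 7, so a_1 = 3
99 = 14·7 + 1, so a_2 = 14
7 = 7·1 + 0, so a_3 = 7

[-1; 3, 14, 7]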